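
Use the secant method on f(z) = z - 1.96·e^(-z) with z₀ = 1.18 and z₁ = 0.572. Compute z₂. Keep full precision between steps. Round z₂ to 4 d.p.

0.8641

f(z_0) = 0.577734, f(z_1) = -0.534215
z_2 = 0.572000 - (-0.534215)·(0.572000 - 1.180000)/(-0.534215 - (0.577734)) = 0.864102; f(z_2) = 0.038100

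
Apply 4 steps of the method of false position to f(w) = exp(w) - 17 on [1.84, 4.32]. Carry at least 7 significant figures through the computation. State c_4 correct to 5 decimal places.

2.71145

f(1.840000) = -10.703462, f(4.320000) = 58.188628
step 1: c = 2.225307, f(c) = -7.743679 < 0 → new bracket [2.225307, 4.320000]
step 2: c = 2.471326, f(c) = -5.161864 < 0 → new bracket [2.471326, 4.320000]
step 3: c = 2.621958, f(c) = -3.237355 < 0 → new bracket [2.621958, 4.320000]
step 4: c = 2.711451, f(c) = -1.948908 < 0 → new bracket [2.711451, 4.320000]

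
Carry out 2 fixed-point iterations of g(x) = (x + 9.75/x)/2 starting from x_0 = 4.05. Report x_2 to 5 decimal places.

x_1 = g(4.050000) = 3.228704
x_2 = g(3.228704) = 3.124246

3.12425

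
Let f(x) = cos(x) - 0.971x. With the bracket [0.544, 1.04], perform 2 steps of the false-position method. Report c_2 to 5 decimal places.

0.75139

f(0.544000) = 0.327421, f(1.040000) = -0.503620
step 1: c = 0.739419, f(c) = 0.020885 > 0 → new bracket [0.739419, 1.040000]
step 2: c = 0.751387, f(c) = 0.001145 > 0 → new bracket [0.751387, 1.040000]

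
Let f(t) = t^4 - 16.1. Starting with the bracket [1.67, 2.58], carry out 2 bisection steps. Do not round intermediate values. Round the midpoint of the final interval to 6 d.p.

f(1.670000) = -8.322037, f(2.580000) = 28.207661 (opposite signs)
step 1: m = 2.125000, f(m) = 4.290869 > 0 → root in [1.670000, 2.125000]
step 2: m = 1.897500, f(m) = -3.136355 < 0 → root in [1.897500, 2.125000]
Midpoint of [1.897500, 2.125000] = 2.011250

2.011250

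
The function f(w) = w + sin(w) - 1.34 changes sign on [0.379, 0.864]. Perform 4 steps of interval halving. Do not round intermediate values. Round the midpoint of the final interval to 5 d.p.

f(0.379000) = -0.591008, f(0.864000) = 0.284446 (opposite signs)
step 1: m = 0.621500, f(m) = -0.136245 < 0 → root in [0.621500, 0.864000]
step 2: m = 0.742750, f(m) = 0.079066 > 0 → root in [0.621500, 0.742750]
step 3: m = 0.682125, f(m) = -0.027431 < 0 → root in [0.682125, 0.742750]
step 4: m = 0.712438, f(m) = 0.026118 > 0 → root in [0.682125, 0.712438]
Midpoint of [0.682125, 0.712438] = 0.697281

0.69728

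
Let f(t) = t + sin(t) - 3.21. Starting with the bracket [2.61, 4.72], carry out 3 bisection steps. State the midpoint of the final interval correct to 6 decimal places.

3.796875

f(2.610000) = -0.093093, f(4.720000) = 0.510029 (opposite signs)
step 1: m = 3.665000, f(m) = -0.044834 < 0 → root in [3.665000, 4.720000]
step 2: m = 4.192500, f(m) = 0.114626 > 0 → root in [3.665000, 4.192500]
step 3: m = 3.928750, f(m) = 0.010400 > 0 → root in [3.665000, 3.928750]
Midpoint of [3.665000, 3.928750] = 3.796875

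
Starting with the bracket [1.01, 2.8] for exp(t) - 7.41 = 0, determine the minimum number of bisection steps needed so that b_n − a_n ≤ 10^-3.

Initial width b − a = 2.8 − 1.01 = 1.790000.
After n steps the width is (b−a)/2^n; need (b−a)/2^n ≤ 10^-3.
So n ≥ log₂(1.790000/10^-3) = log₂(1790.0000) ≈ 10.8057.
Hence n = 11.

11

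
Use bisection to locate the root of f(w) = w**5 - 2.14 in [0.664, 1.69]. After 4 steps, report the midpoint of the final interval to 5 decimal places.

1.14494

f(0.664000) = -2.010926, f(1.690000) = 11.645849 (opposite signs)
step 1: m = 1.177000, f(m) = 0.118824 > 0 → root in [0.664000, 1.177000]
step 2: m = 0.920500, f(m) = -1.479126 < 0 → root in [0.920500, 1.177000]
step 3: m = 1.048750, f(m) = -0.871297 < 0 → root in [1.048750, 1.177000]
step 4: m = 1.112875, f(m) = -0.433006 < 0 → root in [1.112875, 1.177000]
Midpoint of [1.112875, 1.177000] = 1.144938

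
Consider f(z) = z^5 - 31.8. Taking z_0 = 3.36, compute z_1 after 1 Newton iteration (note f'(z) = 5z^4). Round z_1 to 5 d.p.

Newton update: z ← z − f(z)/f'(z).
z_0 = 3.360000: f = 396.449029, f' = 637.275341 → z_1 = 3.360000 - (396.449029)/(637.275341) = 2.737900

2.73790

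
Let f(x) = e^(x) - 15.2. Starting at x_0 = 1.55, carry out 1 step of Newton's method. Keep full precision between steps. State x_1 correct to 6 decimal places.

3.776169

f'(x) = e^(x)
x_0 = 1.550000: f = -10.488530, f' = 4.711470 → x_1 = 1.550000 - (-10.488530)/(4.711470) = 3.776169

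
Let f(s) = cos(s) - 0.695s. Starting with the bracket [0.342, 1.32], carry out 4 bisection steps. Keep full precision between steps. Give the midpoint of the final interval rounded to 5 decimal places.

0.92269

f(0.342000) = 0.704396, f(1.320000) = -0.669225 (opposite signs)
step 1: m = 0.831000, f(m) = 0.096592 > 0 → root in [0.831000, 1.320000]
step 2: m = 1.075500, f(m) = -0.272180 < 0 → root in [0.831000, 1.075500]
step 3: m = 0.953250, f(m) = -0.083472 < 0 → root in [0.831000, 0.953250]
step 4: m = 0.892125, f(m) = 0.007732 > 0 → root in [0.892125, 0.953250]
Midpoint of [0.892125, 0.953250] = 0.922688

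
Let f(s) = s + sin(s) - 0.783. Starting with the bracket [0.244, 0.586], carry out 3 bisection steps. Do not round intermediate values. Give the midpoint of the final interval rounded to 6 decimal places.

0.393625

f(0.244000) = -0.297414, f(0.586000) = 0.356033 (opposite signs)
step 1: m = 0.415000, f(m) = 0.035190 > 0 → root in [0.244000, 0.415000]
step 2: m = 0.329500, f(m) = -0.129930 < 0 → root in [0.329500, 0.415000]
step 3: m = 0.372250, f(m) = -0.047038 < 0 → root in [0.372250, 0.415000]
Midpoint of [0.372250, 0.415000] = 0.393625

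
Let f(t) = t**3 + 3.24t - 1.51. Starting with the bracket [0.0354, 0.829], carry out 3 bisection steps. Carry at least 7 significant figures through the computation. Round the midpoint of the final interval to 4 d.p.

f(0.035400) = -1.395260, f(0.829000) = 1.745683 (opposite signs)
step 1: m = 0.432200, f(m) = -0.028938 < 0 → root in [0.432200, 0.829000]
step 2: m = 0.630600, f(m) = 0.783906 > 0 → root in [0.432200, 0.630600]
step 3: m = 0.531400, f(m) = 0.361796 > 0 → root in [0.432200, 0.531400]
Midpoint of [0.432200, 0.531400] = 0.481800

0.4818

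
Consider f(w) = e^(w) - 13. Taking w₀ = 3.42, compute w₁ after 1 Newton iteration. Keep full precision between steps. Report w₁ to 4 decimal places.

f'(w) = e^(w)
w_0 = 3.420000: f = 17.569415, f' = 30.569415 → w_1 = 3.420000 - (17.569415)/(30.569415) = 2.845262

2.8453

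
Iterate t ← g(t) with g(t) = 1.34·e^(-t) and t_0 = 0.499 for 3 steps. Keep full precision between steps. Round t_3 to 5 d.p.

t_1 = g(0.499000) = 0.813564
t_2 = g(0.813564) = 0.593989
t_3 = g(0.593989) = 0.739842

0.73984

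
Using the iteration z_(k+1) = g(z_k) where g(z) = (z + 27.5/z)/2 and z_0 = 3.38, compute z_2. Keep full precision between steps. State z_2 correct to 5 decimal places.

5.26699

z_1 = g(3.380000) = 5.758047
z_2 = g(5.758047) = 5.266986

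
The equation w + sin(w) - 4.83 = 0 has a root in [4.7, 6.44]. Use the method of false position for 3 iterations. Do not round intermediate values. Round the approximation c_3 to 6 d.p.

False-position update: c = (a·f(b) − b·f(a))/(f(b) − f(a)); replace the endpoint whose sign matches f(c).
f(4.700000) = -1.129923, f(6.440000) = 1.766173
step 1: c = 5.378868, f(c) = -0.237136 < 0 → new bracket [5.378868, 6.440000]
step 2: c = 5.504476, f(c) = -0.027885 < 0 → new bracket [5.504476, 6.440000]
step 3: c = 5.519017, f(c) = -0.002920 < 0 → new bracket [5.519017, 6.440000]

5.519017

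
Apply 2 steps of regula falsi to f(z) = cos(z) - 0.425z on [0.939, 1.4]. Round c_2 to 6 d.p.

1.089114

f(0.939000) = 0.191520, f(1.400000) = -0.425033
step 1: c = 1.082201, f(c) = 0.009451 > 0 → new bracket [1.082201, 1.400000]
step 2: c = 1.089114, f(c) = 0.000398 > 0 → new bracket [1.089114, 1.400000]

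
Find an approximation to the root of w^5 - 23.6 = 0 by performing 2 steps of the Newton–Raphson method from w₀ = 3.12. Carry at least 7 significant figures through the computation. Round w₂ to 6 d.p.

Newton update: w ← w − f(w)/f'(w).
f'(w) = 5w⁴
w_0 = 3.120000: f = 272.046655, f' = 473.792717 → w_1 = 3.120000 - (272.046655)/(473.792717) = 2.545811
w_1 = 2.545811: f = 83.337649, f' = 210.026701 → w_2 = 2.545811 - (83.337649)/(210.026701) = 2.149015

2.149015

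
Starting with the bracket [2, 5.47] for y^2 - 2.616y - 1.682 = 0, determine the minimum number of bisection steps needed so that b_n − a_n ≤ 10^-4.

16

Initial width b − a = 5.47 − 2 = 3.470000.
After n steps the width is (b−a)/2^n; need (b−a)/2^n ≤ 10^-4.
So n ≥ log₂(3.470000/10^-4) = log₂(34700.0000) ≈ 15.0826.
Hence n = 16.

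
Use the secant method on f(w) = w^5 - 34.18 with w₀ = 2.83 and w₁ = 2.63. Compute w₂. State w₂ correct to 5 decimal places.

f(w_0) = 147.343216, f(w_1) = 91.648420
w_2 = 2.630000 - (91.648420)·(2.630000 - 2.830000)/(91.648420 - (147.343216)) = 2.300891; f(w_2) = 30.308132

2.30089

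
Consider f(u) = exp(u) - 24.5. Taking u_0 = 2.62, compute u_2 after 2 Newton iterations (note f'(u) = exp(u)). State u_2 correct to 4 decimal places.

3.2183

u_0 = 2.620000: f = -10.764276, f' = 13.735724 → u_1 = 2.620000 - (-10.764276)/(13.735724) = 3.403670
u_1 = 3.403670: f = 5.574275, f' = 30.074275 → u_2 = 3.403670 - (5.574275)/(30.074275) = 3.218320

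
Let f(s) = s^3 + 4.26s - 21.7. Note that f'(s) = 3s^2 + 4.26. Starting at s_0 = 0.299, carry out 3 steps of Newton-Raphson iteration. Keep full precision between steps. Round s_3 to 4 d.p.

2.5389

Newton update: s ← s − f(s)/f'(s).
s_0 = 0.299000: f = -20.399529, f' = 4.528203 → s_1 = 0.299000 - (-20.399529)/(4.528203) = 4.803994
s_1 = 4.803994: f = 109.633338, f' = 73.495086 → s_2 = 4.803994 - (109.633338)/(73.495086) = 3.312285
s_2 = 3.312285: f = 28.750167, f' = 37.173688 → s_3 = 3.312285 - (28.750167)/(37.173688) = 2.538884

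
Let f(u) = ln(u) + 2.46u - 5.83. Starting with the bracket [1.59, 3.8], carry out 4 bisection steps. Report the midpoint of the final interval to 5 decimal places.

2.07344

f(1.590000) = -1.454866, f(3.800000) = 4.853001 (opposite signs)
step 1: m = 2.695000, f(m) = 1.791098 > 0 → root in [1.590000, 2.695000]
step 2: m = 2.142500, f(m) = 0.202523 > 0 → root in [1.590000, 2.142500]
step 3: m = 1.866250, f(m) = -0.615094 < 0 → root in [1.866250, 2.142500]
step 4: m = 2.004375, f(m) = -0.203905 < 0 → root in [2.004375, 2.142500]
Midpoint of [2.004375, 2.142500] = 2.073437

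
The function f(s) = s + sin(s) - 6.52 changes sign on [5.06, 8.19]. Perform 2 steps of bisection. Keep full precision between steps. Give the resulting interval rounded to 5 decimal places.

[5.84250, 6.62500]

f(5.060000) = -2.400189, f(8.190000) = 2.614075 (opposite signs)
step 1: m = 6.625000, f(m) = 0.440197 > 0 → root in [5.060000, 6.625000]
step 2: m = 5.842500, f(m) = -1.104059 < 0 → root in [5.842500, 6.625000]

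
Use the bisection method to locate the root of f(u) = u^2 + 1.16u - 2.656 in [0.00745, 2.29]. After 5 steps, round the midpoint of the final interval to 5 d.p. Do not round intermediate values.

f(0.007450) = -2.647302, f(2.290000) = 5.244500 (opposite signs)
step 1: m = 1.148725, f(m) = -0.003910 < 0 → root in [1.148725, 2.290000]
step 2: m = 1.719362, f(m) = 2.294668 > 0 → root in [1.148725, 1.719362]
step 3: m = 1.434044, f(m) = 1.063972 > 0 → root in [1.148725, 1.434044]
step 4: m = 1.291384, f(m) = 0.509679 > 0 → root in [1.148725, 1.291384]
step 5: m = 1.220055, f(m) = 0.247797 > 0 → root in [1.148725, 1.220055]
Midpoint of [1.148725, 1.220055] = 1.184390

1.18439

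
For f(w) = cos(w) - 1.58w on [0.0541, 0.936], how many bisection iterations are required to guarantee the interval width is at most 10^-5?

17

Initial width b − a = 0.936 − 0.0541 = 0.881900.
After n steps the width is (b−a)/2^n; need (b−a)/2^n ≤ 10^-5.
So n ≥ log₂(0.881900/10^-5) = log₂(88190.0000) ≈ 16.4283.
Hence n = 17.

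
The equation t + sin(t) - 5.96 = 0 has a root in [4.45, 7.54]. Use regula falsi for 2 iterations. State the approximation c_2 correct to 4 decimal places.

f(4.450000) = -2.475773, f(7.540000) = 2.531111
step 1: c = 5.977924, f(c) = -0.282618 < 0 → new bracket [5.977924, 7.540000]
step 2: c = 6.134823, f(c) = 0.027004 > 0 → new bracket [5.977924, 6.134823]

6.1348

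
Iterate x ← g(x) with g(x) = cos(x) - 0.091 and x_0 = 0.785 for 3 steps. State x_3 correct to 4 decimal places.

x_1 = g(0.785000) = 0.616388
x_2 = g(0.616388) = 0.724972
x_3 = g(0.724972) = 0.657518

0.6575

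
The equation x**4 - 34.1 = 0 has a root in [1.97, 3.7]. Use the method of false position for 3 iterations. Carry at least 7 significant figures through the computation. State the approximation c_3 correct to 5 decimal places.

False-position update: c = (a·f(b) − b·f(a))/(f(b) − f(a)); replace the endpoint whose sign matches f(c).
f(1.970000) = -19.038615, f(3.700000) = 153.316100
step 1: c = 2.161099, f(c) = -12.287843 < 0 → new bracket [2.161099, 3.700000]
step 2: c = 2.275286, f(c) = -7.299448 < 0 → new bracket [2.275286, 3.700000]
step 3: c = 2.340034, f(c) = -4.116048 < 0 → new bracket [2.340034, 3.700000]

2.34003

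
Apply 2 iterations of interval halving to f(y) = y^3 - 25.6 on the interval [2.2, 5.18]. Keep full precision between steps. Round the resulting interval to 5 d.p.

[2.94500, 3.69000]

f(2.200000) = -14.952000, f(5.180000) = 113.391832 (opposite signs)
step 1: m = 3.690000, f(m) = 24.643409 > 0 → root in [2.200000, 3.690000]
step 2: m = 2.945000, f(m) = -0.057941 < 0 → root in [2.945000, 3.690000]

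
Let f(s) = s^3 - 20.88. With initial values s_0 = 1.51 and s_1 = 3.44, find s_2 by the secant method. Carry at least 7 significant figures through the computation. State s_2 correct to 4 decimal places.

f(s_0) = -17.437049, f(s_1) = 19.827584
s_2 = 3.440000 - (19.827584)·(3.440000 - 1.510000)/(19.827584 - (-17.437049)) = 2.413095; f(s_2) = -6.828481

2.4131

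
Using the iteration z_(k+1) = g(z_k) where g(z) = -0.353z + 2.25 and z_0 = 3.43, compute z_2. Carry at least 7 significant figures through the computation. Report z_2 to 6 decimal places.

1.883159

z_1 = g(3.430000) = 1.039210
z_2 = g(1.039210) = 1.883159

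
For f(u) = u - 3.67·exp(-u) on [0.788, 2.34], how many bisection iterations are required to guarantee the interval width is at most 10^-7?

24

Initial width b − a = 2.34 − 0.788 = 1.552000.
After n steps the width is (b−a)/2^n; need (b−a)/2^n ≤ 10^-7.
So n ≥ log₂(1.552000/10^-7) = log₂(15520000.0000) ≈ 23.8876.
Hence n = 24.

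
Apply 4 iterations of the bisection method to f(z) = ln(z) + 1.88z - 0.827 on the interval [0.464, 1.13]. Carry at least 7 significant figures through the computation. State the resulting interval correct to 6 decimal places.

[0.630500, 0.672125]

f(0.464000) = -0.722551, f(1.130000) = 1.419618 (opposite signs)
step 1: m = 0.797000, f(m) = 0.444459 > 0 → root in [0.464000, 0.797000]
step 2: m = 0.630500, f(m) = -0.102902 < 0 → root in [0.630500, 0.797000]
step 3: m = 0.713750, f(m) = 0.177627 > 0 → root in [0.630500, 0.713750]
step 4: m = 0.672125, f(m) = 0.039284 > 0 → root in [0.630500, 0.672125]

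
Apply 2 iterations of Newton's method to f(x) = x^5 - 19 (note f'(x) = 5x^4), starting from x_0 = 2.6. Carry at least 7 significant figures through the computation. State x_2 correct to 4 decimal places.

Newton update: x ← x − f(x)/f'(x).
x_0 = 2.600000: f = 99.813760, f' = 228.488000 → x_1 = 2.600000 - (99.813760)/(228.488000) = 2.163155
x_1 = 2.163155: f = 28.362929, f' = 109.476485 → x_2 = 2.163155 - (28.362929)/(109.476485) = 1.904078

1.9041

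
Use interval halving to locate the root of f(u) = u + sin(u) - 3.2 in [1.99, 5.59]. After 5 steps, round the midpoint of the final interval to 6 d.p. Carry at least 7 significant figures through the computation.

3.846250

f(1.990000) = -0.296587, f(5.590000) = 1.751009 (opposite signs)
step 1: m = 3.790000, f(m) = -0.013918 < 0 → root in [3.790000, 5.590000]
step 2: m = 4.690000, f(m) = 0.490251 > 0 → root in [3.790000, 4.690000]
step 3: m = 4.240000, f(m) = 0.149516 > 0 → root in [3.790000, 4.240000]
step 4: m = 4.015000, f(m) = 0.048478 > 0 → root in [3.790000, 4.015000]
step 5: m = 3.902500, f(m) = 0.012921 > 0 → root in [3.790000, 3.902500]
Midpoint of [3.790000, 3.902500] = 3.846250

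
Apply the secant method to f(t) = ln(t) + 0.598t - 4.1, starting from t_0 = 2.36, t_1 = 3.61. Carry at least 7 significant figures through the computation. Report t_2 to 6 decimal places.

f(t_0) = -1.830058, f(t_1) = -0.657512
t_2 = 3.610000 - (-0.657512)·(3.610000 - 2.360000)/(-0.657512 - (-1.830058)) = 4.310945; f(t_2) = -0.060898

4.310945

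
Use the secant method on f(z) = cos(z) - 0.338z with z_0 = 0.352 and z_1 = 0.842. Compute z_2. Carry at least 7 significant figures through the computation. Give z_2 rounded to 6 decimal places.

f(z_0) = 0.819709, f(z_1) = 0.381376
z_2 = 0.842000 - (0.381376)·(0.842000 - 0.352000)/(0.381376 - (0.819709)) = 1.268330; f(z_2) = -0.130820

1.268330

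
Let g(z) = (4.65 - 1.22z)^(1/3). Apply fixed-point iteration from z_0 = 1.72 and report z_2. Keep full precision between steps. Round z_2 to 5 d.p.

1.43950

z_1 = g(1.720000) = 1.366483
z_2 = g(1.366483) = 1.439503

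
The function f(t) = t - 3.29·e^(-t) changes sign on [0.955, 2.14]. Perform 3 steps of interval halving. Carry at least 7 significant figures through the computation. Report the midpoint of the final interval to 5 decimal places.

1.02906

f(0.955000) = -0.311032, f(2.140000) = 1.752916 (opposite signs)
step 1: m = 1.547500, f(m) = 0.847456 > 0 → root in [0.955000, 1.547500]
step 2: m = 1.251250, f(m) = 0.309827 > 0 → root in [0.955000, 1.251250]
step 3: m = 1.103125, f(m) = 0.011396 > 0 → root in [0.955000, 1.103125]
Midpoint of [0.955000, 1.103125] = 1.029062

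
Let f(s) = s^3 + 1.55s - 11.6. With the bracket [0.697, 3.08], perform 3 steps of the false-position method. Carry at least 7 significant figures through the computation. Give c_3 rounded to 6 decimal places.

1.951976

f(0.697000) = -10.181041, f(3.080000) = 22.392112
step 1: c = 1.441829, f(c) = -6.367791 < 0 → new bracket [1.441829, 3.080000]
step 2: c = 1.804540, f(c) = -2.926726 < 0 → new bracket [1.804540, 3.080000]
step 3: c = 1.951976, f(c) = -1.136994 < 0 → new bracket [1.951976, 3.080000]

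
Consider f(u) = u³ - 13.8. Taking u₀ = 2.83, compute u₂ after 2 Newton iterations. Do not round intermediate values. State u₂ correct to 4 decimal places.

2.4002

f'(u) = 3u²
u_0 = 2.830000: f = 8.865187, f' = 24.026700 → u_1 = 2.830000 - (8.865187)/(24.026700) = 2.461028
u_1 = 2.461028: f = 1.105601, f' = 18.169972 → u_2 = 2.461028 - (1.105601)/(18.169972) = 2.400180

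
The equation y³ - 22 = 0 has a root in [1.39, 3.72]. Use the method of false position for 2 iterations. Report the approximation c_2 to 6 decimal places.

2.659113

f(1.390000) = -19.314381, f(3.720000) = 29.478848
step 1: c = 2.312311, f(c) = -9.636585 < 0 → new bracket [2.312311, 3.720000]
step 2: c = 2.659113, f(c) = -3.197732 < 0 → new bracket [2.659113, 3.720000]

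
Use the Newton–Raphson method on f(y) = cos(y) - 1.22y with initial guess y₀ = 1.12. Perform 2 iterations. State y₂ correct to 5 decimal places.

f'(y) = -sin(y) - 1.22
y_0 = 1.120000: f = -0.930718, f' = -2.120100 → y_1 = 1.120000 - (-0.930718)/(-2.120100) = 0.681003
y_1 = 0.681003: f = -0.053882, f' = -1.849573 → y_2 = 0.681003 - (-0.053882)/(-1.849573) = 0.651871

0.65187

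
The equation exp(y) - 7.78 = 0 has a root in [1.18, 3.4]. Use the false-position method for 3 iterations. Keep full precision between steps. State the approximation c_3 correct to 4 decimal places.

False-position update: c = (a·f(b) − b·f(a))/(f(b) − f(a)); replace the endpoint whose sign matches f(c).
f(1.180000) = -4.525626, f(3.400000) = 22.184100
step 1: c = 1.556151, f(c) = -3.039460 < 0 → new bracket [1.556151, 3.400000]
step 2: c = 1.778336, f(c) = -1.860001 < 0 → new bracket [1.778336, 3.400000]
step 3: c = 1.903785, f(c) = -1.068753 < 0 → new bracket [1.903785, 3.400000]

1.9038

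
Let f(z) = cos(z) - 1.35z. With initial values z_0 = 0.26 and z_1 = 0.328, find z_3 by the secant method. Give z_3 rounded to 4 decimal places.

Secant update: z_(k+1) = z_k − f(z_k)·(z_k − z_(k-1))/(f(z_k) − f(z_(k-1))).
f(z_0) = 0.615390, f(z_1) = 0.503889
z_2 = 0.328000 - (0.503889)·(0.328000 - 0.260000)/(0.503889 - (0.615390)) = 0.635300; f(z_2) = -0.052762
z_3 = 0.635300 - (-0.052762)·(0.635300 - 0.328000)/(-0.052762 - (0.503889)) = 0.606173; f(z_3) = 0.003501

0.6062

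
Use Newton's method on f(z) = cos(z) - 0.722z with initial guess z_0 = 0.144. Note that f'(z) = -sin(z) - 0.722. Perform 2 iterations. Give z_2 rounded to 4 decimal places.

0.8931

z_0 = 0.144000: f = 0.885682, f' = -0.865503 → z_1 = 0.144000 - (0.885682)/(-0.865503) = 1.167315
z_1 = 1.167315: f = -0.450179, f' = -1.641700 → z_2 = 1.167315 - (-0.450179)/(-1.641700) = 0.893100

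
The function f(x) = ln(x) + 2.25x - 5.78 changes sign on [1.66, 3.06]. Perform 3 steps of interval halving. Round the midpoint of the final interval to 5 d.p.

f(1.660000) = -1.538182, f(3.060000) = 2.223415 (opposite signs)
step 1: m = 2.360000, f(m) = 0.388662 > 0 → root in [1.660000, 2.360000]
step 2: m = 2.010000, f(m) = -0.559365 < 0 → root in [2.010000, 2.360000]
step 3: m = 2.185000, f(m) = -0.082134 < 0 → root in [2.185000, 2.360000]
Midpoint of [2.185000, 2.360000] = 2.272500

2.27250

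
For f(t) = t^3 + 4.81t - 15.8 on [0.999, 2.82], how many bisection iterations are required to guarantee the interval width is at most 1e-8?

Initial width b − a = 2.82 − 0.999 = 1.821000.
After n steps the width is (b−a)/2^n; need (b−a)/2^n ≤ 1e-8.
So n ≥ log₂(1.821000/1e-8) = log₂(182100000.0000) ≈ 27.4402.
Hence n = 28.

28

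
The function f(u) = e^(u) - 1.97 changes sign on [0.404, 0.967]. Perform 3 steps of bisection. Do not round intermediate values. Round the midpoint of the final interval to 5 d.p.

f(0.404000) = -0.472196, f(0.967000) = 0.660042 (opposite signs)
step 1: m = 0.685500, f(m) = 0.014764 > 0 → root in [0.404000, 0.685500]
step 2: m = 0.544750, f(m) = -0.245823 < 0 → root in [0.544750, 0.685500]
step 3: m = 0.615125, f(m) = -0.120112 < 0 → root in [0.615125, 0.685500]
Midpoint of [0.615125, 0.685500] = 0.650313

0.65031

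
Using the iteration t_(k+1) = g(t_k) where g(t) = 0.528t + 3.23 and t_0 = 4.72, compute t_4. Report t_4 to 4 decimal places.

t_1 = g(4.720000) = 5.722160
t_2 = g(5.722160) = 6.251300
t_3 = g(6.251300) = 6.530687
t_4 = g(6.530687) = 6.678203

6.6782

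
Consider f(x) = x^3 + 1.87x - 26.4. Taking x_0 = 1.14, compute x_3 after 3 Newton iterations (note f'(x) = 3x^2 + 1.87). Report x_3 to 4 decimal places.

x_0 = 1.140000: f = -22.786656, f' = 5.768800 → x_1 = 1.140000 - (-22.786656)/(5.768800) = 5.089982
x_1 = 5.089982: f = 114.989094, f' = 79.593749 → x_2 = 5.089982 - (114.989094)/(79.593749) = 3.645282
x_2 = 3.645282: f = 28.855476, f' = 41.734241 → x_3 = 3.645282 - (28.855476)/(41.734241) = 2.953872

2.9539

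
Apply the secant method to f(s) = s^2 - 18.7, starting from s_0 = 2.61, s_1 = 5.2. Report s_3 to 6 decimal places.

4.306314

f(s_0) = -11.887900, f(s_1) = 8.340000
s_2 = 5.200000 - (8.340000)·(5.200000 - 2.610000)/(8.340000 - (-11.887900)) = 4.132138; f(s_2) = -1.625433
s_3 = 4.132138 - (-1.625433)·(4.132138 - 5.200000)/(-1.625433 - (8.340000)) = 4.306314; f(s_3) = -0.155659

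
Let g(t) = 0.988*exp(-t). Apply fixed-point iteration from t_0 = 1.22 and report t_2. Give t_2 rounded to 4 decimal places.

0.7380

t_1 = g(1.220000) = 0.291687
t_2 = g(0.291687) = 0.738038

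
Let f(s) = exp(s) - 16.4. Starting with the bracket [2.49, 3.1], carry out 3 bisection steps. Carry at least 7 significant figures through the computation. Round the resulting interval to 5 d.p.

f(2.490000) = -4.338724, f(3.100000) = 5.797951 (opposite signs)
step 1: m = 2.795000, f(m) = -0.037371 < 0 → root in [2.795000, 3.100000]
step 2: m = 2.947500, f(m) = 2.658249 > 0 → root in [2.795000, 2.947500]
step 3: m = 2.871250, f(m) = 1.259078 > 0 → root in [2.795000, 2.871250]

[2.79500, 2.87125]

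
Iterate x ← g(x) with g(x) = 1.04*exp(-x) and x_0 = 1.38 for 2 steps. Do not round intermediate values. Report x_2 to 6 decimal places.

x_1 = g(1.380000) = 0.261642
x_2 = g(0.261642) = 0.800578

0.800578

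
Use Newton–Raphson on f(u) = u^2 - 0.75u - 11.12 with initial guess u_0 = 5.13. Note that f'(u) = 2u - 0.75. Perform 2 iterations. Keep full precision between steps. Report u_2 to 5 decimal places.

Newton update: u ← u − f(u)/f'(u).
u_0 = 5.130000: f = 11.349400, f' = 9.510000 → u_1 = 5.130000 - (11.349400)/(9.510000) = 3.936583
u_1 = 3.936583: f = 1.424245, f' = 7.123165 → u_2 = 3.936583 - (1.424245)/(7.123165) = 3.736637

3.73664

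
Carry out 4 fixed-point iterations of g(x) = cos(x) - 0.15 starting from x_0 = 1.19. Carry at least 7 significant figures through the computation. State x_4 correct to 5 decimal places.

0.71373

x_1 = g(1.190000) = 0.221660
x_2 = g(0.221660) = 0.825534
x_3 = g(0.825534) = 0.528165
x_4 = g(0.528165) = 0.713733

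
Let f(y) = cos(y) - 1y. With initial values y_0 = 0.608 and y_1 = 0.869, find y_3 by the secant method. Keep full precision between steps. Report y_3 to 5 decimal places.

Secant update: y_(k+1) = y_k − f(y_k)·(y_k − y_(k-1))/(f(y_k) − f(y_(k-1))).
f(y_0) = 0.212792, f(y_1) = -0.223409
y_2 = 0.869000 - (-0.223409)·(0.869000 - 0.608000)/(-0.223409 - (0.212792)) = 0.735324; f(y_2) = 0.006290
y_3 = 0.735324 - (0.006290)·(0.735324 - 0.869000)/(0.006290 - (-0.223409)) = 0.738984; f(y_3) = 0.000169

0.73898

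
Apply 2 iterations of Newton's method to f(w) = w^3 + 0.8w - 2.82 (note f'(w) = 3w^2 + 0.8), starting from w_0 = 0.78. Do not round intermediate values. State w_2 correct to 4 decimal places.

1.2513

w_0 = 0.780000: f = -1.721448, f' = 2.625200 → w_1 = 0.780000 - (-1.721448)/(2.625200) = 1.435740
w_1 = 1.435740: f = 1.288152, f' = 6.984046 → w_2 = 1.435740 - (1.288152)/(6.984046) = 1.251298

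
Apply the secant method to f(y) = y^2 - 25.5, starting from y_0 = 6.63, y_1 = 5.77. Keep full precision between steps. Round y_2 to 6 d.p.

5.141540

f(y_0) = 18.456900, f(y_1) = 7.792900
y_2 = 5.770000 - (7.792900)·(5.770000 - 6.630000)/(7.792900 - (18.456900)) = 5.141540; f(y_2) = 0.935437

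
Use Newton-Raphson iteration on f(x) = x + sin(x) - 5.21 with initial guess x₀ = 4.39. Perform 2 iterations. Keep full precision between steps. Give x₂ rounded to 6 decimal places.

5.615682

f'(x) = 1 + cos(x)
x_0 = 4.390000: f = -1.768481, f' = 0.683167 → x_1 = 4.390000 - (-1.768481)/(0.683167) = 6.978653
x_1 = 6.978653: f = 2.409397, f' = 1.767754 → x_2 = 6.978653 - (2.409397)/(1.767754) = 5.615682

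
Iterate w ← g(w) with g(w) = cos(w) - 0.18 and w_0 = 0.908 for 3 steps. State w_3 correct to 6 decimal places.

w_1 = g(0.908000) = 0.435324
w_2 = g(0.435324) = 0.726734
w_3 = g(0.726734) = 0.567349

0.567349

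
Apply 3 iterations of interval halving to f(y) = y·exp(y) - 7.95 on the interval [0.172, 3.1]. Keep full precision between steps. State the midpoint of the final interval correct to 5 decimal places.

1.45300

f(0.172000) = -7.745719, f(3.100000) = 60.863649 (opposite signs)
step 1: m = 1.636000, f(m) = 0.450189 > 0 → root in [0.172000, 1.636000]
step 2: m = 0.904000, f(m) = -5.717607 < 0 → root in [0.904000, 1.636000]
step 3: m = 1.270000, f(m) = -3.427717 < 0 → root in [1.270000, 1.636000]
Midpoint of [1.270000, 1.636000] = 1.453000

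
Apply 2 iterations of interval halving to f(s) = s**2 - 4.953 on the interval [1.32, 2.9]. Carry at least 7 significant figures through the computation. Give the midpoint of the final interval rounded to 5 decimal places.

f(1.320000) = -3.210600, f(2.900000) = 3.457000 (opposite signs)
step 1: m = 2.110000, f(m) = -0.500900 < 0 → root in [2.110000, 2.900000]
step 2: m = 2.505000, f(m) = 1.322025 > 0 → root in [2.110000, 2.505000]
Midpoint of [2.110000, 2.505000] = 2.307500

2.30750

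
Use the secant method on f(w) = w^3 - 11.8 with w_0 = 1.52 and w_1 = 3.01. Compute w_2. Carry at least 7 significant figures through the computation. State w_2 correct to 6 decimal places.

2.039776

f(w_0) = -8.288192, f(w_1) = 15.470901
w_2 = 3.010000 - (15.470901)·(3.010000 - 1.520000)/(15.470901 - (-8.288192)) = 2.039776; f(w_2) = -3.313132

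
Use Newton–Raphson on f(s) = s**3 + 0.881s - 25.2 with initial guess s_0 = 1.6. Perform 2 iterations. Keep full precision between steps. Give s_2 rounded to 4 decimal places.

f'(s) = 3s**2 + 0.881
s_0 = 1.600000: f = -19.694400, f' = 8.561000 → s_1 = 1.600000 - (-19.694400)/(8.561000) = 3.900479
s_1 = 3.900479: f = 37.577178, f' = 46.522207 → s_2 = 3.900479 - (37.577178)/(46.522207) = 3.092753

3.0928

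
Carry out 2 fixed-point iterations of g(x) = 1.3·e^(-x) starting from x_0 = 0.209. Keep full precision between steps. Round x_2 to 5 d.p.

0.45273

x_1 = g(0.209000) = 1.054814
x_2 = g(1.054814) = 0.452734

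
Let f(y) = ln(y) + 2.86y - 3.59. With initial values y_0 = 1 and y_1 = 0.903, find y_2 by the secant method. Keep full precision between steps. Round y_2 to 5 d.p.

1.18661

f(y_0) = -0.730000, f(y_1) = -1.109453
y_2 = 0.903000 - (-1.109453)·(0.903000 - 1.000000)/(-1.109453 - (-0.730000)) = 1.186611; f(y_2) = -0.025192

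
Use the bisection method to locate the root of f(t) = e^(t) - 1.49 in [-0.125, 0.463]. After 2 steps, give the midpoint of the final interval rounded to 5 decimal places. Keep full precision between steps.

0.38950

f(-0.125000) = -0.607503, f(0.463000) = 0.098833 (opposite signs)
step 1: m = 0.169000, f(m) = -0.305880 < 0 → root in [0.169000, 0.463000]
step 2: m = 0.316000, f(m) = -0.118370 < 0 → root in [0.316000, 0.463000]
Midpoint of [0.316000, 0.463000] = 0.389500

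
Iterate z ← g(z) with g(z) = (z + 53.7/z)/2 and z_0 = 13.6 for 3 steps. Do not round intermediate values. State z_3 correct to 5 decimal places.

7.32898

z_1 = g(13.600000) = 8.774265
z_2 = g(8.774265) = 7.447218
z_3 = g(7.447218) = 7.328982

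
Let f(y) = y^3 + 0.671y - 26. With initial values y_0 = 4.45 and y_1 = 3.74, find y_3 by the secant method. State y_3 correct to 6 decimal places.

2.952992

f(y_0) = 65.107075, f(y_1) = 28.823164
y_2 = 3.740000 - (28.823164)·(3.740000 - 4.450000)/(28.823164 - (65.107075)) = 3.175991; f(y_2) = 8.167058
y_3 = 3.175991 - (8.167058)·(3.175991 - 3.740000)/(8.167058 - (28.823164)) = 2.952992; f(y_3) = 1.732027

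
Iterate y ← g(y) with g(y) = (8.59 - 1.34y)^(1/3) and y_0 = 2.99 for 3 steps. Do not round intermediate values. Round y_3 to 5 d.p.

y_1 = g(2.990000) = 1.661101
y_2 = g(1.661101) = 1.853160
y_3 = g(1.853160) = 1.827835

1.82784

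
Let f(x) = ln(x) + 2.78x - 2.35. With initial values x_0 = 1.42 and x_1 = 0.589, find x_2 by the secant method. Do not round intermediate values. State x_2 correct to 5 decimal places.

f(x_0) = 1.948257, f(x_1) = -1.241909
x_2 = 0.589000 - (-1.241909)·(0.589000 - 1.420000)/(-1.241909 - (1.948257)) = 0.912502; f(x_2) = 0.095192

0.91250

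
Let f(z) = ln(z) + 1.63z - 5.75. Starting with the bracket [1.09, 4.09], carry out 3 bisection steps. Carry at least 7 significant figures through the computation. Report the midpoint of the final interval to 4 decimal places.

2.7775

f(1.090000) = -3.887122, f(4.090000) = 2.325245 (opposite signs)
step 1: m = 2.590000, f(m) = -0.576642 < 0 → root in [2.590000, 4.090000]
step 2: m = 3.340000, f(m) = 0.900171 > 0 → root in [2.590000, 3.340000]
step 3: m = 2.965000, f(m) = 0.169827 > 0 → root in [2.590000, 2.965000]
Midpoint of [2.590000, 2.965000] = 2.777500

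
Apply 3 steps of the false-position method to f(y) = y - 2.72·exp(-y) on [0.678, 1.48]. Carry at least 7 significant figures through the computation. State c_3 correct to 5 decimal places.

1.00058

False-position update: c = (a·f(b) − b·f(a))/(f(b) − f(a)); replace the endpoint whose sign matches f(c).
f(0.678000) = -0.702757, f(1.480000) = 0.860825
step 1: c = 1.038461, f(c) = 0.075584 > 0 → new bracket [0.678000, 1.038461]
step 2: c = 1.003457, f(c) = 0.006278 > 0 → new bracket [0.678000, 1.003457]
step 3: c = 1.000575, f(c) = 0.000519 > 0 → new bracket [0.678000, 1.000575]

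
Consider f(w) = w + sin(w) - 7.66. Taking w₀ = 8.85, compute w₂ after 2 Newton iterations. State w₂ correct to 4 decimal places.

f'(w) = 1 + cos(w)
w_0 = 8.850000: f = 1.733648, f' = 0.160687 → w_1 = 8.850000 - (1.733648)/(0.160687) = -1.938980
w_1 = -1.938980: f = -10.531963, f' = 0.640079 → w_2 = -1.938980 - (-10.531963)/(0.640079) = 14.515189

14.5152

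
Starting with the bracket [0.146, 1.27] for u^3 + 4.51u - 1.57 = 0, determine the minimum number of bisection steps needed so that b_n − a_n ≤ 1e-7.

Initial width b − a = 1.27 − 0.146 = 1.124000.
After n steps the width is (b−a)/2^n; need (b−a)/2^n ≤ 1e-7.
So n ≥ log₂(1.124000/1e-7) = log₂(11240000.0000) ≈ 23.4221.
Hence n = 24.

24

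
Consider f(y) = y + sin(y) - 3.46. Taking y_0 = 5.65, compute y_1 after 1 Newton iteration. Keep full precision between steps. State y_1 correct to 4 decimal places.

Newton update: y ← y − f(y)/f'(y).
f'(y) = 1 + cos(y)
y_0 = 5.650000: f = 1.598284, f' = 1.806147 → y_1 = 5.650000 - (1.598284)/(1.806147) = 4.765086

4.7651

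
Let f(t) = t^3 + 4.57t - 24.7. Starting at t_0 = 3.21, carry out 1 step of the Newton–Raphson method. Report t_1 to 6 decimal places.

2.560497

f'(t) = 3t^2 + 4.57
t_0 = 3.210000: f = 23.045861, f' = 35.482300 → t_1 = 3.210000 - (23.045861)/(35.482300) = 2.560497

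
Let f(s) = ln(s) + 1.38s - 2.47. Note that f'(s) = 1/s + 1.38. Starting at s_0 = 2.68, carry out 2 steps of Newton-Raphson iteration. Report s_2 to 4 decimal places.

1.4966

Newton update: s ← s − f(s)/f'(s).
s_0 = 2.680000: f = 2.214217, f' = 1.753134 → s_1 = 2.680000 - (2.214217)/(1.753134) = 1.416995
s_1 = 1.416995: f = -0.166008, f' = 2.085719 → s_2 = 1.416995 - (-0.166008)/(2.085719) = 1.496588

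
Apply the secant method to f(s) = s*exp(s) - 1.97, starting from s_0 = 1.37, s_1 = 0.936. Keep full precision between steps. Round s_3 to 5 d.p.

f(s_0) = 3.421430, f(s_1) = 0.416577
s_2 = 0.936000 - (0.416577)·(0.936000 - 1.370000)/(0.416577 - (3.421430)) = 0.875833; f(s_2) = 0.132763
s_3 = 0.875833 - (0.132763)·(0.875833 - 0.936000)/(0.132763 - (0.416577)) = 0.847687; f(s_3) = 0.008708

0.84769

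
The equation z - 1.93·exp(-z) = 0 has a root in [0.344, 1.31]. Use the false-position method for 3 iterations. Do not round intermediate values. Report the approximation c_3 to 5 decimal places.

f(0.344000) = -1.024233, f(1.310000) = 0.789247
step 1: c = 0.889586, f(c) = 0.096692 > 0 → new bracket [0.344000, 0.889586]
step 2: c = 0.842523, f(c) = 0.011421 > 0 → new bracket [0.344000, 0.842523]
step 3: c = 0.837025, f(c) = 0.001342 > 0 → new bracket [0.344000, 0.837025]

0.83703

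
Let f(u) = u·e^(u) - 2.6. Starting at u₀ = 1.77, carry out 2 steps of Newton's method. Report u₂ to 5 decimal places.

1.03954

f'(u) = (u + 1)·e^(u)
u_0 = 1.770000: f = 7.791410, f' = 16.262264 → u_1 = 1.770000 - (7.791410)/(16.262264) = 1.290890
u_1 = 1.290890: f = 2.093705, f' = 8.329727 → u_2 = 1.290890 - (2.093705)/(8.329727) = 1.039537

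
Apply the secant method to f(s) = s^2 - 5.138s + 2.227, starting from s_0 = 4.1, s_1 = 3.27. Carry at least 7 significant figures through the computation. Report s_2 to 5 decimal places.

Secant update: s_(k+1) = s_k − f(s_k)·(s_k − s_(k-1))/(f(s_k) − f(s_(k-1))).
f(s_0) = -2.028800, f(s_1) = -3.881360
s_2 = 3.270000 - (-3.881360)·(3.270000 - 4.100000)/(-3.881360 - (-2.028800)) = 5.008961; f(s_2) = 1.580647

5.00896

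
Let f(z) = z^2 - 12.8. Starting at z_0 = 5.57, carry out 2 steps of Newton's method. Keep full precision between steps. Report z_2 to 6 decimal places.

3.593844

f'(z) = 2z
z_0 = 5.570000: f = 18.224900, f' = 11.140000 → z_1 = 5.570000 - (18.224900)/(11.140000) = 3.934013
z_1 = 3.934013: f = 2.676455, f' = 7.868025 → z_2 = 3.934013 - (2.676455)/(7.868025) = 3.593844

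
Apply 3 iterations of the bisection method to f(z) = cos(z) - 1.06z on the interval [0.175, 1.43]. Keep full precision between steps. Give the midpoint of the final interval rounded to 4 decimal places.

0.7241

f(0.175000) = 0.799227, f(1.430000) = -1.375468 (opposite signs)
step 1: m = 0.802500, f(m) = -0.155739 < 0 → root in [0.175000, 0.802500]
step 2: m = 0.488750, f(m) = 0.364845 > 0 → root in [0.488750, 0.802500]
step 3: m = 0.645625, f(m) = 0.114361 > 0 → root in [0.645625, 0.802500]
Midpoint of [0.645625, 0.802500] = 0.724063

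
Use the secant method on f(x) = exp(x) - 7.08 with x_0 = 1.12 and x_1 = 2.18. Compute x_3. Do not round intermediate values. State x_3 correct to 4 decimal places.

1.9463

f(x_0) = -4.015146, f(x_1) = 1.766306
x_2 = 2.180000 - (1.766306)·(2.180000 - 1.120000)/(1.766306 - (-4.015146)) = 1.856157; f(x_2) = -0.680904
x_3 = 1.856157 - (-0.680904)·(1.856157 - 2.180000)/(-0.680904 - (1.766306)) = 1.946262; f(x_3) = -0.077538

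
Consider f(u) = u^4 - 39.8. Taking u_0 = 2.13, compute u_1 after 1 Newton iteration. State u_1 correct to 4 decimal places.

2.6271

f'(u) = 4u^3
u_0 = 2.130000: f = -19.216538, f' = 38.654388 → u_1 = 2.130000 - (-19.216538)/(38.654388) = 2.627137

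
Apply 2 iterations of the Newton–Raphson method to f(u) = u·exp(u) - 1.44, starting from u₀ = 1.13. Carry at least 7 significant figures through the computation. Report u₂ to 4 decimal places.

Newton update: u ← u − f(u)/f'(u).
f'(u) = (u + 1)·exp(u)
u_0 = 1.130000: f = 2.058092, f' = 6.593748 → u_1 = 1.130000 - (2.058092)/(6.593748) = 0.817872
u_1 = 0.817872: f = 0.413032, f' = 4.118706 → u_2 = 0.817872 - (0.413032)/(4.118706) = 0.717590

0.7176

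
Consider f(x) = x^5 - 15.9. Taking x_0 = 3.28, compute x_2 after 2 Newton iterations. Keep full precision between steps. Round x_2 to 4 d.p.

2.1855

f'(x) = 5x^4
x_0 = 3.280000: f = 363.737599, f' = 578.715853 → x_1 = 3.280000 - (363.737599)/(578.715853) = 2.651475
x_1 = 2.651475: f = 115.150105, f' = 247.126833 → x_2 = 2.651475 - (115.150105)/(247.126833) = 2.185519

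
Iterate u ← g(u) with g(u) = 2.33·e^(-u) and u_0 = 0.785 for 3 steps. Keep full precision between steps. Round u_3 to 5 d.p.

1.04170

u_1 = g(0.785000) = 1.062759
u_2 = g(1.062759) = 0.805018
u_3 = g(0.805018) = 1.041696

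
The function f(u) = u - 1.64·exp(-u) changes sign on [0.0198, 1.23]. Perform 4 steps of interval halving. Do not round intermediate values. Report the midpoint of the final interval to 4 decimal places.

f(0.019800) = -1.588047, f(1.230000) = 0.750640 (opposite signs)
step 1: m = 0.624900, f(m) = -0.253017 < 0 → root in [0.624900, 1.230000]
step 2: m = 0.927450, f(m) = 0.278730 > 0 → root in [0.624900, 0.927450]
step 3: m = 0.776175, f(m) = 0.021508 > 0 → root in [0.624900, 0.776175]
step 4: m = 0.700538, f(m) = -0.113425 < 0 → root in [0.700538, 0.776175]
Midpoint of [0.700538, 0.776175] = 0.738356

0.7384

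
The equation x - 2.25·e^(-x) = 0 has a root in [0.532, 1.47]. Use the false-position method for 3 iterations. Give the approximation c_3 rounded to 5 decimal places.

0.90815

f(0.532000) = -0.789715, f(1.470000) = 0.952668
step 1: c = 0.957138, f(c) = 0.093159 > 0 → new bracket [0.532000, 0.957138]
step 2: c = 0.912278, f(c) = 0.008659 > 0 → new bracket [0.532000, 0.912278]
step 3: c = 0.908153, f(c) = 0.000800 > 0 → new bracket [0.532000, 0.908153]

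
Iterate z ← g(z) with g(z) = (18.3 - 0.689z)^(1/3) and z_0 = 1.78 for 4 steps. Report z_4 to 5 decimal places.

2.54810

z_1 = g(1.780000) = 2.574986
z_2 = g(2.574986) = 2.547150
z_3 = g(2.547150) = 2.548135
z_4 = g(2.548135) = 2.548100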